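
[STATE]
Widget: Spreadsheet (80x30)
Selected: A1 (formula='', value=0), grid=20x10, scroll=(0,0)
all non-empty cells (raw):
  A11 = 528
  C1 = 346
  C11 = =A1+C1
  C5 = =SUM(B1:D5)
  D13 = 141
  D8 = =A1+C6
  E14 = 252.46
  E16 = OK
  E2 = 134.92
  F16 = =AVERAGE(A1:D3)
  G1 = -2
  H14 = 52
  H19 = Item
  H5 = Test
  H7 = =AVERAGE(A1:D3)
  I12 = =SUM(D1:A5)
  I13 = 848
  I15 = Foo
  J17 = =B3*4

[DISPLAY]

A1:                                                                             
       A       B       C       D       E       F       G       H       I       J
--------------------------------------------------------------------------------
  1      [0]       0     346       0       0       0      -2       0       0    
  2        0       0       0       0  134.92       0       0       0       0    
  3        0       0       0       0       0       0       0       0       0    
  4        0       0       0       0       0       0       0       0       0    
  5        0       0#CIRC!         0       0       0       0Test           0    
  6        0       0       0       0       0       0       0       0       0    
  7        0       0       0       0       0       0       0   28.83       0    
  8        0       0       0       0       0       0       0       0       0    
  9        0       0       0       0       0       0       0       0       0    
 10        0       0       0       0       0       0       0       0       0    
 11      528       0     346       0       0       0       0       0       0    
 12        0       0       0       0       0       0       0       0#CIRC!      
 13        0       0       0     141       0       0       0       0     848    
 14        0       0       0       0  252.46       0       0      52       0    
 15        0       0       0       0       0       0       0       0Foo         
 16        0       0       0       0OK         28.83       0       0       0    
 17        0       0       0       0       0       0       0       0       0    
 18        0       0       0       0       0       0       0       0       0    
 19        0       0       0       0       0       0       0Item           0    
 20        0       0       0       0       0       0       0       0       0    
                                                                                
                                                                                
                                                                                
                                                                                
                                                                                
                                                                                
                                                                                


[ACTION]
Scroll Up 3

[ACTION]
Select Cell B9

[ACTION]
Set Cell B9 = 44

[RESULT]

B9: 44                                                                          
       A       B       C       D       E       F       G       H       I       J
--------------------------------------------------------------------------------
  1        0       0     346       0       0       0      -2       0       0    
  2        0       0       0       0  134.92       0       0       0       0    
  3        0       0       0       0       0       0       0       0       0    
  4        0       0       0       0       0       0       0       0       0    
  5        0       0#CIRC!         0       0       0       0Test           0    
  6        0       0       0       0       0       0       0       0       0    
  7        0       0       0       0       0       0       0   28.83       0    
  8        0       0       0       0       0       0       0       0       0    
  9        0    [44]       0       0       0       0       0       0       0    
 10        0       0       0       0       0       0       0       0       0    
 11      528       0     346       0       0       0       0       0       0    
 12        0       0       0       0       0       0       0       0#CIRC!      
 13        0       0       0     141       0       0       0       0     848    
 14        0       0       0       0  252.46       0       0      52       0    
 15        0       0       0       0       0       0       0       0Foo         
 16        0       0       0       0OK         28.83       0       0       0    
 17        0       0       0       0       0       0       0       0       0    
 18        0       0       0       0       0       0       0       0       0    
 19        0       0       0       0       0       0       0Item           0    
 20        0       0       0       0       0       0       0       0       0    
                                                                                
                                                                                
                                                                                
                                                                                
                                                                                
                                                                                
                                                                                


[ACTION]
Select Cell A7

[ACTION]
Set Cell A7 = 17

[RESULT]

A7: 17                                                                          
       A       B       C       D       E       F       G       H       I       J
--------------------------------------------------------------------------------
  1        0       0     346       0       0       0      -2       0       0    
  2        0       0       0       0  134.92       0       0       0       0    
  3        0       0       0       0       0       0       0       0       0    
  4        0       0       0       0       0       0       0       0       0    
  5        0       0#CIRC!         0       0       0       0Test           0    
  6        0       0       0       0       0       0       0       0       0    
  7     [17]       0       0       0       0       0       0   28.83       0    
  8        0       0       0       0       0       0       0       0       0    
  9        0      44       0       0       0       0       0       0       0    
 10        0       0       0       0       0       0       0       0       0    
 11      528       0     346       0       0       0       0       0       0    
 12        0       0       0       0       0       0       0       0#CIRC!      
 13        0       0       0     141       0       0       0       0     848    
 14        0       0       0       0  252.46       0       0      52       0    
 15        0       0       0       0       0       0       0       0Foo         
 16        0       0       0       0OK         28.83       0       0       0    
 17        0       0       0       0       0       0       0       0       0    
 18        0       0       0       0       0       0       0       0       0    
 19        0       0       0       0       0       0       0Item           0    
 20        0       0       0       0       0       0       0       0       0    
                                                                                
                                                                                
                                                                                
                                                                                
                                                                                
                                                                                
                                                                                


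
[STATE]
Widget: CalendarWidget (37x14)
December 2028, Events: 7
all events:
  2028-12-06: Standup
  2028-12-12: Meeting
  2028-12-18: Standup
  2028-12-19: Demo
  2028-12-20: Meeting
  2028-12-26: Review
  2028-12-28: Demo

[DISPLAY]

            December 2028            
Mo Tu We Th Fr Sa Su                 
             1  2  3                 
 4  5  6*  7  8  9 10                
11 12* 13 14 15 16 17                
18* 19* 20* 21 22 23 24              
25 26* 27 28* 29 30 31               
                                     
                                     
                                     
                                     
                                     
                                     
                                     


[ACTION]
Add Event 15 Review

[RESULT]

            December 2028            
Mo Tu We Th Fr Sa Su                 
             1  2  3                 
 4  5  6*  7  8  9 10                
11 12* 13 14 15* 16 17               
18* 19* 20* 21 22 23 24              
25 26* 27 28* 29 30 31               
                                     
                                     
                                     
                                     
                                     
                                     
                                     


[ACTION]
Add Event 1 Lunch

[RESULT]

            December 2028            
Mo Tu We Th Fr Sa Su                 
             1*  2  3                
 4  5  6*  7  8  9 10                
11 12* 13 14 15* 16 17               
18* 19* 20* 21 22 23 24              
25 26* 27 28* 29 30 31               
                                     
                                     
                                     
                                     
                                     
                                     
                                     


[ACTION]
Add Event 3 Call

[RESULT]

            December 2028            
Mo Tu We Th Fr Sa Su                 
             1*  2  3*               
 4  5  6*  7  8  9 10                
11 12* 13 14 15* 16 17               
18* 19* 20* 21 22 23 24              
25 26* 27 28* 29 30 31               
                                     
                                     
                                     
                                     
                                     
                                     
                                     


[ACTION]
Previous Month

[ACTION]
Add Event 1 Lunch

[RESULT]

            November 2028            
Mo Tu We Th Fr Sa Su                 
       1*  2  3  4  5                
 6  7  8  9 10 11 12                 
13 14 15 16 17 18 19                 
20 21 22 23 24 25 26                 
27 28 29 30                          
                                     
                                     
                                     
                                     
                                     
                                     
                                     


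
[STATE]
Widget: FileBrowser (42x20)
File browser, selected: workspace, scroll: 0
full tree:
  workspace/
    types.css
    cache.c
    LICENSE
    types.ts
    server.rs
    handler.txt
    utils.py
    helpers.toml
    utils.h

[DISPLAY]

> [-] workspace/                          
    types.css                             
    cache.c                               
    LICENSE                               
    types.ts                              
    server.rs                             
    handler.txt                           
    utils.py                              
    helpers.toml                          
    utils.h                               
                                          
                                          
                                          
                                          
                                          
                                          
                                          
                                          
                                          
                                          


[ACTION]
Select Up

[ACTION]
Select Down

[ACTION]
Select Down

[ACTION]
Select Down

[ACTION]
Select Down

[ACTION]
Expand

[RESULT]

  [-] workspace/                          
    types.css                             
    cache.c                               
    LICENSE                               
  > types.ts                              
    server.rs                             
    handler.txt                           
    utils.py                              
    helpers.toml                          
    utils.h                               
                                          
                                          
                                          
                                          
                                          
                                          
                                          
                                          
                                          
                                          


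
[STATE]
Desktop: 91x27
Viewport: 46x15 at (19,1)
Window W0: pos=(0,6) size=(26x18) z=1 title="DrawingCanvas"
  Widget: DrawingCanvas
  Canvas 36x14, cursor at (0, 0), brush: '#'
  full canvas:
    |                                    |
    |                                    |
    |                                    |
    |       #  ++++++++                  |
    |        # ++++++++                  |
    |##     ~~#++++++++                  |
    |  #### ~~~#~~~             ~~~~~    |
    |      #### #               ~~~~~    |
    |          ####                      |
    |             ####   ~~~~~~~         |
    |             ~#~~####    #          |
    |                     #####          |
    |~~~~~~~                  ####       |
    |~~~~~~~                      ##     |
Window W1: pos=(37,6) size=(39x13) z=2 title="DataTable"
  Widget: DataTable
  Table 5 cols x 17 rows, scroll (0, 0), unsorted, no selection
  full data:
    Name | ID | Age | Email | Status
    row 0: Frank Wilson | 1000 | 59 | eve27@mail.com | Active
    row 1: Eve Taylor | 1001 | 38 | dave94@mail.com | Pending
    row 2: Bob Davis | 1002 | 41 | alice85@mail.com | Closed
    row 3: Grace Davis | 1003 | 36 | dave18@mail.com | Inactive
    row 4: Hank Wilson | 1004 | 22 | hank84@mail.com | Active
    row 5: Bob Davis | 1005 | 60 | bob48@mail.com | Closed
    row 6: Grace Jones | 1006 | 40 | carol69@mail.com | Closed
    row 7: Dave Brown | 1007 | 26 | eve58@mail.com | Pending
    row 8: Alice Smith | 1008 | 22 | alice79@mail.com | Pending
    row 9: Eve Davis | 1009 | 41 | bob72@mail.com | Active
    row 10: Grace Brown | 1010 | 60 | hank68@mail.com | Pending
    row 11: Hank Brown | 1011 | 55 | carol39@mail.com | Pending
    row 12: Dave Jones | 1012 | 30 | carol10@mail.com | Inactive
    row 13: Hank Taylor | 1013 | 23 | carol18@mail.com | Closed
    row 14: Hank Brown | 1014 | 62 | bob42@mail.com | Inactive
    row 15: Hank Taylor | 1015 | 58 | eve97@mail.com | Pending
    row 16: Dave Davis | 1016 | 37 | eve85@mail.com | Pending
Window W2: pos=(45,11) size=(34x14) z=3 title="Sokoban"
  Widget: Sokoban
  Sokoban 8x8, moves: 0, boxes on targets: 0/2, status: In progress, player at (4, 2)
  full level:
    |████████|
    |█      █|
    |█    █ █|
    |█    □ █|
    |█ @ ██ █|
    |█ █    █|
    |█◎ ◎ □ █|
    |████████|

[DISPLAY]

                                              
                                              
                                              
                                              
                                              
━━━━━━┓           ┏━━━━━━━━━━━━━━━━━━━━━━━━━━━
      ┃           ┃ DataTable                 
──────┨           ┠───────────────────────────
      ┃           ┃Name        │ID  │Age│Email
      ┃           ┃────────────┼────┼───┼─────
      ┃           ┃Frank W┏━━━━━━━━━━━━━━━━━━━
      ┃           ┃Eve Tay┃ Sokoban           
      ┃           ┃Bob Dav┠───────────────────
      ┃           ┃Grace D┃████████           
      ┃           ┃Hank Wi┃█      █           


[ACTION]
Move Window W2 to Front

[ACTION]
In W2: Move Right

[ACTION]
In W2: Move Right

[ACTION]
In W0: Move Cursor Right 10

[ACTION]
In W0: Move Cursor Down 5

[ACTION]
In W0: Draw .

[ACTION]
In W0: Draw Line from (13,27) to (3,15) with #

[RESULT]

                                              
                                              
                                              
                                              
                                              
━━━━━━┓           ┏━━━━━━━━━━━━━━━━━━━━━━━━━━━
      ┃           ┃ DataTable                 
──────┨           ┠───────────────────────────
      ┃           ┃Name        │ID  │Age│Email
      ┃           ┃────────────┼────┼───┼─────
      ┃           ┃Frank W┏━━━━━━━━━━━━━━━━━━━
      ┃           ┃Eve Tay┃ Sokoban           
      ┃           ┃Bob Dav┠───────────────────
      ┃           ┃Grace D┃████████           
##    ┃           ┃Hank Wi┃█      █           


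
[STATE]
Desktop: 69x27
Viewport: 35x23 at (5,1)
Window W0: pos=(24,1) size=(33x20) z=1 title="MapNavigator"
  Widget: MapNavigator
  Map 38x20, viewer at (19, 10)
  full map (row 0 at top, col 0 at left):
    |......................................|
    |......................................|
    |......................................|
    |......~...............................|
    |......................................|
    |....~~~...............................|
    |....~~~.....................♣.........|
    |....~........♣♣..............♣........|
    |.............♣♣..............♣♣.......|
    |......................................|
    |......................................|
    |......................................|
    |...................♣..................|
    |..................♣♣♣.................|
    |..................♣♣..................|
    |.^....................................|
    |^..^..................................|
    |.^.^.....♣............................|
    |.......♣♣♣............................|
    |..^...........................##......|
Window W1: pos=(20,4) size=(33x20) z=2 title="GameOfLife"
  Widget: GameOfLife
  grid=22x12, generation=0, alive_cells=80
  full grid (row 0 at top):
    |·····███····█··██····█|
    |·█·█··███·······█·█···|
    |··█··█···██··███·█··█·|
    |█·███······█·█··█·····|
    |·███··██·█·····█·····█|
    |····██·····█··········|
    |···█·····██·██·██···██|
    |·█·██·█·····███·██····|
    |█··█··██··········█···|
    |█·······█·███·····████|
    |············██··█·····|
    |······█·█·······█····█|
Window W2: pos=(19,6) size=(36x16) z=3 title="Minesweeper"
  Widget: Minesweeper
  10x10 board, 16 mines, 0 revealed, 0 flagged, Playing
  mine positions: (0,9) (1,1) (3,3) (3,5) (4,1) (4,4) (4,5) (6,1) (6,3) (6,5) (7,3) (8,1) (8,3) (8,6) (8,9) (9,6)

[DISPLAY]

                   ┏━━━━━━━━━━━━━━━
                   ┃ MapNavigator  
                   ┠───────────────
               ┏━━━━━━━━━━━━━━━━━━━
               ┃ GameOfLife        
              ┏━━━━━━━━━━━━━━━━━━━━
              ┃ Minesweeper        
              ┠────────────────────
              ┃■■■■■■■■■■          
              ┃■■■■■■■■■■          
              ┃■■■■■■■■■■          
              ┃■■■■■■■■■■          
              ┃■■■■■■■■■■          
              ┃■■■■■■■■■■          
              ┃■■■■■■■■■■          
              ┃■■■■■■■■■■          
              ┃■■■■■■■■■■          
              ┃■■■■■■■■■■          
              ┃                    
              ┃                    
              ┗━━━━━━━━━━━━━━━━━━━━
               ┃                   
               ┗━━━━━━━━━━━━━━━━━━━


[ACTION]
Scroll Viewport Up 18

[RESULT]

                                   
                   ┏━━━━━━━━━━━━━━━
                   ┃ MapNavigator  
                   ┠───────────────
               ┏━━━━━━━━━━━━━━━━━━━
               ┃ GameOfLife        
              ┏━━━━━━━━━━━━━━━━━━━━
              ┃ Minesweeper        
              ┠────────────────────
              ┃■■■■■■■■■■          
              ┃■■■■■■■■■■          
              ┃■■■■■■■■■■          
              ┃■■■■■■■■■■          
              ┃■■■■■■■■■■          
              ┃■■■■■■■■■■          
              ┃■■■■■■■■■■          
              ┃■■■■■■■■■■          
              ┃■■■■■■■■■■          
              ┃■■■■■■■■■■          
              ┃                    
              ┃                    
              ┗━━━━━━━━━━━━━━━━━━━━
               ┃                   


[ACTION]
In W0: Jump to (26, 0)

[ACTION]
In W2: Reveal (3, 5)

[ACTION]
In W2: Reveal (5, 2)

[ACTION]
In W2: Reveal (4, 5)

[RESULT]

                                   
                   ┏━━━━━━━━━━━━━━━
                   ┃ MapNavigator  
                   ┠───────────────
               ┏━━━━━━━━━━━━━━━━━━━
               ┃ GameOfLife        
              ┏━━━━━━━━━━━━━━━━━━━━
              ┃ Minesweeper        
              ┠────────────────────
              ┃■■■■■■■■■✹          
              ┃■✹■■■■■■■■          
              ┃■■■■■■■■■■          
              ┃■■■✹■✹■■■■          
              ┃■✹■■✹✹■■■■          
              ┃■■■■■■■■■■          
              ┃■✹■✹■✹■■■■          
              ┃■■■✹■■■■■■          
              ┃■✹■✹■■✹■■✹          
              ┃■■■■■■✹■■■          
              ┃                    
              ┃                    
              ┗━━━━━━━━━━━━━━━━━━━━
               ┃                   


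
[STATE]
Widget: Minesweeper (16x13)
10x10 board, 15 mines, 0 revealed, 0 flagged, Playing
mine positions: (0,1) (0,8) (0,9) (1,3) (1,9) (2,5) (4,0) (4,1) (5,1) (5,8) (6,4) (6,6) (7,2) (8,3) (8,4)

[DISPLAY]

■■■■■■■■■■      
■■■■■■■■■■      
■■■■■■■■■■      
■■■■■■■■■■      
■■■■■■■■■■      
■■■■■■■■■■      
■■■■■■■■■■      
■■■■■■■■■■      
■■■■■■■■■■      
■■■■■■■■■■      
                
                
                


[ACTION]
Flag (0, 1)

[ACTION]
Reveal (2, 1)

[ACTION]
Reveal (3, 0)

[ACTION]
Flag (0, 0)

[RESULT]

⚑⚑■■■■■■■■      
112■■■■■■■      
  1■■■■■■■      
221■■■■■■■      
■■■■■■■■■■      
■■■■■■■■■■      
■■■■■■■■■■      
■■■■■■■■■■      
■■■■■■■■■■      
■■■■■■■■■■      
                
                
                


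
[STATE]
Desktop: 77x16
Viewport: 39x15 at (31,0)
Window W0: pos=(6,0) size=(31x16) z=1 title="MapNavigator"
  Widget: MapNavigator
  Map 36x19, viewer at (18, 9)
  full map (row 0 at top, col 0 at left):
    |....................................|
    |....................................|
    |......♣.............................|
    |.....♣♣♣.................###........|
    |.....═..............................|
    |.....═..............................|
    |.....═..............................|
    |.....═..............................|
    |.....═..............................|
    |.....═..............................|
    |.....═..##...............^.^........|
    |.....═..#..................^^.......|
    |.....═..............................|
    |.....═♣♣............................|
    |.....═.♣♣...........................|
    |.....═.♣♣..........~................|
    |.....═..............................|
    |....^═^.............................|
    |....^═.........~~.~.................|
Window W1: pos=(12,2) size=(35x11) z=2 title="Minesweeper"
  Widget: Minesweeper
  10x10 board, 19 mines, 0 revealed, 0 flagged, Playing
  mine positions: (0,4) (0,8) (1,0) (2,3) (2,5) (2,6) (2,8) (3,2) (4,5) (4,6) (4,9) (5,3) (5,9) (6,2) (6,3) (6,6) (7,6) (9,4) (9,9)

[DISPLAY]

━━━━━┓                                 
     ┃                                 
━━━━━━━━━━━━━━━┓                       
               ┃                       
───────────────┨                       
               ┃                       
               ┃                       
               ┃                       
               ┃                       
               ┃                       
               ┃                       
               ┃                       
━━━━━━━━━━━━━━━┛                       
.....┃                                 
.....┃                                 


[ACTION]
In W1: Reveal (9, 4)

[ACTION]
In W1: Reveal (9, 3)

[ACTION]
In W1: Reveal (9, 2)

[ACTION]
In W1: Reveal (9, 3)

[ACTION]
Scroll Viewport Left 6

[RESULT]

━━━━━━━━━━━┓                           
           ┃                           
━━━━━━━━━━━━━━━━━━━━━┓                 
                     ┃                 
─────────────────────┨                 
                     ┃                 
                     ┃                 
                     ┃                 
                     ┃                 
                     ┃                 
                     ┃                 
                     ┃                 
━━━━━━━━━━━━━━━━━━━━━┛                 
...........┃                           
...........┃                           


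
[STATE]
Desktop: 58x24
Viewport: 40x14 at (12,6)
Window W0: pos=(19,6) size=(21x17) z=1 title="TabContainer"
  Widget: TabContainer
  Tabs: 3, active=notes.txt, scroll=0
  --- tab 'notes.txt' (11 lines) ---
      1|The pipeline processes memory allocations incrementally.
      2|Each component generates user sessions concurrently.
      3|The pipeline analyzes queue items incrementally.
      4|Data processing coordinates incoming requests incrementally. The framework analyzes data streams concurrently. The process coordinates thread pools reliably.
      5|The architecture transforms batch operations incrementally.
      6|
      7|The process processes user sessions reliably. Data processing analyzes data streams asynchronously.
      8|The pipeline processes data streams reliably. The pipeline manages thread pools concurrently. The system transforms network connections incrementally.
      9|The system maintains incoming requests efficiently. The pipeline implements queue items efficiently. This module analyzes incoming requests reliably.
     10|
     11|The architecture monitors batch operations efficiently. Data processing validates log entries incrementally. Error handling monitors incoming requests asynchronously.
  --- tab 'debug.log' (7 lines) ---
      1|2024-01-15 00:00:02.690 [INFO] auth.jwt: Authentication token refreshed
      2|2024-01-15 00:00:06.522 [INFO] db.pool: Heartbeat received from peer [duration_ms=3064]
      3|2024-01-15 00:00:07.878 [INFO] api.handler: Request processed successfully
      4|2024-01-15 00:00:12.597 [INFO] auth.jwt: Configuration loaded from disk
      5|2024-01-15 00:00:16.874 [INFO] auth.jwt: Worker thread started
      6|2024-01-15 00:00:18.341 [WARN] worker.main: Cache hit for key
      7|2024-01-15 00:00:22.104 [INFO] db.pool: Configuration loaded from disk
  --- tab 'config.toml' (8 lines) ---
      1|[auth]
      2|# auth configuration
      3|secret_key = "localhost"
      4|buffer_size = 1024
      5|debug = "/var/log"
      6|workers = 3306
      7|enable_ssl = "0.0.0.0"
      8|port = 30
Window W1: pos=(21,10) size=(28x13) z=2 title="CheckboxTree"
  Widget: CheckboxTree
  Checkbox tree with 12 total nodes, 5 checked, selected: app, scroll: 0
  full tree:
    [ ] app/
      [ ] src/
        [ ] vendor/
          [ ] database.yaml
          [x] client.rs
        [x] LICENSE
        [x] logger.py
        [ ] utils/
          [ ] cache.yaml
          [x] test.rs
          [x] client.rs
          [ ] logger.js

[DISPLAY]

       ┏━━━━━━━━━━━━━━━━━━━┓            
       ┃ TabContainer      ┃            
       ┠───────────────────┨            
       ┃[notes.txt]│ debug.┃            
       ┃─┏━━━━━━━━━━━━━━━━━━━━━━━━━━┓   
       ┃T┃ CheckboxTree             ┃   
       ┃E┠──────────────────────────┨   
       ┃T┃>[-] app/                 ┃   
       ┃D┃   [-] src/               ┃   
       ┃T┃     [-] vendor/          ┃   
       ┃ ┃       [ ] database.yaml  ┃   
       ┃T┃       [x] client.rs      ┃   
       ┃T┃     [x] LICENSE          ┃   
       ┃T┃     [x] logger.py        ┃   


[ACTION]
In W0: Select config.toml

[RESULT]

       ┏━━━━━━━━━━━━━━━━━━━┓            
       ┃ TabContainer      ┃            
       ┠───────────────────┨            
       ┃ notes.txt │ debug.┃            
       ┃─┏━━━━━━━━━━━━━━━━━━━━━━━━━━┓   
       ┃[┃ CheckboxTree             ┃   
       ┃#┠──────────────────────────┨   
       ┃s┃>[-] app/                 ┃   
       ┃b┃   [-] src/               ┃   
       ┃d┃     [-] vendor/          ┃   
       ┃w┃       [ ] database.yaml  ┃   
       ┃e┃       [x] client.rs      ┃   
       ┃p┃     [x] LICENSE          ┃   
       ┃ ┃     [x] logger.py        ┃   


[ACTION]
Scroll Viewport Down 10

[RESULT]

       ┃─┏━━━━━━━━━━━━━━━━━━━━━━━━━━┓   
       ┃[┃ CheckboxTree             ┃   
       ┃#┠──────────────────────────┨   
       ┃s┃>[-] app/                 ┃   
       ┃b┃   [-] src/               ┃   
       ┃d┃     [-] vendor/          ┃   
       ┃w┃       [ ] database.yaml  ┃   
       ┃e┃       [x] client.rs      ┃   
       ┃p┃     [x] LICENSE          ┃   
       ┃ ┃     [x] logger.py        ┃   
       ┃ ┃     [-] utils/           ┃   
       ┃ ┃       [ ] cache.yaml     ┃   
       ┗━┗━━━━━━━━━━━━━━━━━━━━━━━━━━┛   
                                        


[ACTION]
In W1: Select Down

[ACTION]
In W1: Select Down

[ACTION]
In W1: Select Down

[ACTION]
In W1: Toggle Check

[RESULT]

       ┃─┏━━━━━━━━━━━━━━━━━━━━━━━━━━┓   
       ┃[┃ CheckboxTree             ┃   
       ┃#┠──────────────────────────┨   
       ┃s┃ [-] app/                 ┃   
       ┃b┃   [-] src/               ┃   
       ┃d┃     [x] vendor/          ┃   
       ┃w┃>      [x] database.yaml  ┃   
       ┃e┃       [x] client.rs      ┃   
       ┃p┃     [x] LICENSE          ┃   
       ┃ ┃     [x] logger.py        ┃   
       ┃ ┃     [-] utils/           ┃   
       ┃ ┃       [ ] cache.yaml     ┃   
       ┗━┗━━━━━━━━━━━━━━━━━━━━━━━━━━┛   
                                        


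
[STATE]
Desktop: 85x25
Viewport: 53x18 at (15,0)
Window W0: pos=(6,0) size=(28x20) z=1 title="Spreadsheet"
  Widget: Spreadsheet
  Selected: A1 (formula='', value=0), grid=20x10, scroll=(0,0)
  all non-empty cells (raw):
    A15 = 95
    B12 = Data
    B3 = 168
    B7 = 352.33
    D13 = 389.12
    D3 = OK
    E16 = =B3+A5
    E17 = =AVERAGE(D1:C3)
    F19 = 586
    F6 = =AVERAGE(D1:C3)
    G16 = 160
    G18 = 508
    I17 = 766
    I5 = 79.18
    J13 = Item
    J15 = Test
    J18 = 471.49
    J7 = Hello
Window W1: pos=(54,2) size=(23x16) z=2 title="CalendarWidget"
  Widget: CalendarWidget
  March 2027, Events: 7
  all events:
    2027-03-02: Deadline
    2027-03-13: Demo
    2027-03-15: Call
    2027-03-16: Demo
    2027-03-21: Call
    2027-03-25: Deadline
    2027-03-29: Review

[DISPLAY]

━━━━━━━━━━━━━━━━━━┓                                  
heet              ┃                                  
──────────────────┨                    ┏━━━━━━━━━━━━━
                  ┃                    ┃ CalendarWidg
       B       C  ┃                    ┠─────────────
------------------┃                    ┃      March 2
 [0]       0      ┃                    ┃Mo Tu We Th F
   0       0      ┃                    ┃ 1  2*  3  4 
   0     168      ┃                    ┃ 8  9 10 11 1
   0       0      ┃                    ┃15* 16* 17 18
   0       0      ┃                    ┃22 23 24 25* 
   0       0      ┃                    ┃29* 30 31    
   0  352.33      ┃                    ┃             
   0       0      ┃                    ┃             
   0       0      ┃                    ┃             
   0       0      ┃                    ┃             
   0       0      ┃                    ┃             
   0Data          ┃                    ┗━━━━━━━━━━━━━


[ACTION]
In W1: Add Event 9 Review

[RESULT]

━━━━━━━━━━━━━━━━━━┓                                  
heet              ┃                                  
──────────────────┨                    ┏━━━━━━━━━━━━━
                  ┃                    ┃ CalendarWidg
       B       C  ┃                    ┠─────────────
------------------┃                    ┃      March 2
 [0]       0      ┃                    ┃Mo Tu We Th F
   0       0      ┃                    ┃ 1  2*  3  4 
   0     168      ┃                    ┃ 8  9* 10 11 
   0       0      ┃                    ┃15* 16* 17 18
   0       0      ┃                    ┃22 23 24 25* 
   0       0      ┃                    ┃29* 30 31    
   0  352.33      ┃                    ┃             
   0       0      ┃                    ┃             
   0       0      ┃                    ┃             
   0       0      ┃                    ┃             
   0       0      ┃                    ┃             
   0Data          ┃                    ┗━━━━━━━━━━━━━


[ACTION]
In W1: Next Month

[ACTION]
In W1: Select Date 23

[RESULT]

━━━━━━━━━━━━━━━━━━┓                                  
heet              ┃                                  
──────────────────┨                    ┏━━━━━━━━━━━━━
                  ┃                    ┃ CalendarWidg
       B       C  ┃                    ┠─────────────
------------------┃                    ┃      April 2
 [0]       0      ┃                    ┃Mo Tu We Th F
   0       0      ┃                    ┃          1  
   0     168      ┃                    ┃ 5  6  7  8  
   0       0      ┃                    ┃12 13 14 15 1
   0       0      ┃                    ┃19 20 21 22 [
   0       0      ┃                    ┃26 27 28 29 3
   0  352.33      ┃                    ┃             
   0       0      ┃                    ┃             
   0       0      ┃                    ┃             
   0       0      ┃                    ┃             
   0       0      ┃                    ┃             
   0Data          ┃                    ┗━━━━━━━━━━━━━


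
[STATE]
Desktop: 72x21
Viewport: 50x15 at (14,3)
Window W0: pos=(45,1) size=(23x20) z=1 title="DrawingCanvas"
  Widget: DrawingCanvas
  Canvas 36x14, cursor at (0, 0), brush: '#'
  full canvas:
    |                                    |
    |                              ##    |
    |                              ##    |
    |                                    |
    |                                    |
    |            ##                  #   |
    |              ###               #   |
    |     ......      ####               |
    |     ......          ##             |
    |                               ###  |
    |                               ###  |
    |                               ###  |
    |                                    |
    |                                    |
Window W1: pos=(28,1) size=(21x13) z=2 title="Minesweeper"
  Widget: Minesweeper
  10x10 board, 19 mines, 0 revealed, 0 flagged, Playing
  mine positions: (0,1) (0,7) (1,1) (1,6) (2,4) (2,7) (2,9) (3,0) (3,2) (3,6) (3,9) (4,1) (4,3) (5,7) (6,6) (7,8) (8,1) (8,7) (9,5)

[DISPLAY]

              ┠───────────────────┨───────────────
              ┃■■■■■■■■■■         ┃               
              ┃■■■■■■■■■■         ┃               
              ┃■■■■■■■■■■         ┃               
              ┃■■■■■■■■■■         ┃               
              ┃■■■■■■■■■■         ┃               
              ┃■■■■■■■■■■         ┃         ##    
              ┃■■■■■■■■■■         ┃           ### 
              ┃■■■■■■■■■■         ┃  ......      #
              ┃■■■■■■■■■■         ┃  ......       
              ┗━━━━━━━━━━━━━━━━━━━┛               
                               ┃                  
                               ┃                  
                               ┃                  
                               ┃                  


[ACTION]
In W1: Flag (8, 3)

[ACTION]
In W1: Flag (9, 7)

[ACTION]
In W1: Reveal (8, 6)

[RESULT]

              ┠───────────────────┨───────────────
              ┃■■■■■■■■■■         ┃               
              ┃■■■■■■■■■■         ┃               
              ┃■■■■■■■■■■         ┃               
              ┃■■■■■■■■■■         ┃               
              ┃■■■■■■■■■■         ┃               
              ┃■■■■■■■■■■         ┃         ##    
              ┃■■■■■■■■■■         ┃           ### 
              ┃■■■■■■■■■■         ┃  ......      #
              ┃■■■⚑■■2■■■         ┃  ......       
              ┗━━━━━━━━━━━━━━━━━━━┛               
                               ┃                  
                               ┃                  
                               ┃                  
                               ┃                  
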